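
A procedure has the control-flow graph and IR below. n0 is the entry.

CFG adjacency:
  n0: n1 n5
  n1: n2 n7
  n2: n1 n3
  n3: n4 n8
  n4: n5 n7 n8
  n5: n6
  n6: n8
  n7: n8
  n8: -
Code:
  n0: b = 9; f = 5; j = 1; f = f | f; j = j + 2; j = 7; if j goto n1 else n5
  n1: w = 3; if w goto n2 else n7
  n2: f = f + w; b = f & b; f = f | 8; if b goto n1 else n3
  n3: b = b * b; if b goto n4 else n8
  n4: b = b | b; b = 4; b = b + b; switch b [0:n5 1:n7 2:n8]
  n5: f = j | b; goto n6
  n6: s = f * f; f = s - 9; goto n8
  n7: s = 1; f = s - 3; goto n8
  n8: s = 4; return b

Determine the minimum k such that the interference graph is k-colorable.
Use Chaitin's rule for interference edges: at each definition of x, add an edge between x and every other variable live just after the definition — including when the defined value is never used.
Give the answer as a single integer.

def/use:
  n0: {b,f,j} / ∅
  n1: {w} / ∅
  n2: {b,f} / {b,f,w}
  n3: {b} / {b}
  n4: {b} / {b}
  n5: {f} / {b,j}
  n6: {f,s} / {f}
  n7: {f,s} / ∅
  n8: {s} / {b}

Backward fixpoint:
  n0: in=∅ out={b,f,j}
  n1: in={b,f,j} out={b,f,j,w}
  n2: in={b,f,j,w} out={b,f,j}
  n3: in={b,j} out={b,j}
  n4: in={b,j} out={b,j}
  n5: in={b,j} out={b,f}
  n6: in={b,f} out={b}
  n7: in={b} out={b}
  n8: in={b} out=∅

Interference:
  b↔{f,j,s,w}
  f↔{b,j,w}
  j↔{b,f,w}
  s↔{b}
  w↔{b,f,j}

Registers:
  clique {b,f,j,w} ⇒ need ≥ 4
  assign b→c0 f→c1 j→c2 s→c1 w→c3 — no edge inside a register ⇒ χ ≤ 4
  χ = 4

Answer: 4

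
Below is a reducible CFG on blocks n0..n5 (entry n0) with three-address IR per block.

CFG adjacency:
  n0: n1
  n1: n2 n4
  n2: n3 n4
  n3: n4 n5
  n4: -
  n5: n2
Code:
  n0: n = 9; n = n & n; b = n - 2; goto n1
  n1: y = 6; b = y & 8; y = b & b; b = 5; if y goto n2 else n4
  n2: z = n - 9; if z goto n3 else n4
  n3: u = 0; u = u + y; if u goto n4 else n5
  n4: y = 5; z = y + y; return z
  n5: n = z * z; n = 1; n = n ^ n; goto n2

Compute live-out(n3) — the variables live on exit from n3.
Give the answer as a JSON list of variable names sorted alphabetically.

Per-block:
  n0 def {b,n} use ∅
  n1 def {b,y} use ∅
  n2 def {z} use {n}
  n3 def {u} use {y}
  n4 def {y,z} use ∅
  n5 def {n} use {z}

Live sets:
  live n0: ∅→{n}
  live n1: {n}→{n,y}
  live n2: {n,y}→{y,z}
  live n3: {y,z}→{y,z}
  live n4: ∅→∅
  live n5: {y,z}→{n,y}

live-out(n3) = ["y", "z"]

Answer: ["y", "z"]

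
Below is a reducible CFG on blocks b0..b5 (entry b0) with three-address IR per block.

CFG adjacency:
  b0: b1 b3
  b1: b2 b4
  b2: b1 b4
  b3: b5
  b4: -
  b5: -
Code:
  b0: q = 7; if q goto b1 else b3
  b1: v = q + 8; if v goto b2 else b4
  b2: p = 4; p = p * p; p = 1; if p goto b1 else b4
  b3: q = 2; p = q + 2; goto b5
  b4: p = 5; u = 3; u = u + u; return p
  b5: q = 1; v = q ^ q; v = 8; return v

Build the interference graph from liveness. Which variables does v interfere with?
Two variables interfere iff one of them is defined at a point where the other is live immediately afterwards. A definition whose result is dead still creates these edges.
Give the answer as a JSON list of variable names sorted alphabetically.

Block summaries:
  b0: def={q} ue=∅
  b1: def={v} ue={q}
  b2: def={p} ue=∅
  b3: def={p,q} ue=∅
  b4: def={p,u} ue=∅
  b5: def={q,v} ue=∅

Backward fixpoint:
  b0 li=∅ lo={q}
  b1 li={q} lo={q}
  b2 li={q} lo={q}
  b3 li=∅ lo=∅
  b4 li=∅ lo=∅
  b5 li=∅ lo=∅

Interfere edges:
  p — {q,u}
  q — {p,v}
  u — {p}
  v — {q}

N(v) = ["q"]

Answer: ["q"]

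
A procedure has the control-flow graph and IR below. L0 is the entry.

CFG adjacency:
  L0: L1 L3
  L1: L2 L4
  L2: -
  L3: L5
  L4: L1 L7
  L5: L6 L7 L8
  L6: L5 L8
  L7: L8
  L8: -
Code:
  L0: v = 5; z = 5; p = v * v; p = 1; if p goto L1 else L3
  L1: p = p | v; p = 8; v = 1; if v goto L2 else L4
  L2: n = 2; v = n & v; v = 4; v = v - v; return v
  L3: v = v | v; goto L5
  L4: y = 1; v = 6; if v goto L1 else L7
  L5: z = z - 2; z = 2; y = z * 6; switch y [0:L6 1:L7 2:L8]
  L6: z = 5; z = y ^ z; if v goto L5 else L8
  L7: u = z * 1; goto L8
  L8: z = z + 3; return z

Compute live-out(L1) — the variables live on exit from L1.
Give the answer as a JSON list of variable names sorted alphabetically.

Answer: ["p", "v", "z"]

Working:
def/use:
  L0 def {p,v,z} use ∅
  L1 def {p,v} use {p,v}
  L2 def {n,v} use {v}
  L3 def {v} use {v}
  L4 def {v,y} use ∅
  L5 def {y,z} use {z}
  L6 def {z} use {v,y}
  L7 def {u} use {z}
  L8 def {z} use {z}

Live sets:
  L0 li=∅ lo={p,v,z}
  L1 li={p,v,z} lo={p,v,z}
  L2 li={v} lo=∅
  L3 li={v,z} lo={v,z}
  L4 li={p,z} lo={p,v,z}
  L5 li={v,z} lo={v,y,z}
  L6 li={v,y} lo={v,z}
  L7 li={z} lo={z}
  L8 li={z} lo=∅

live-out(L1) = ["p", "v", "z"]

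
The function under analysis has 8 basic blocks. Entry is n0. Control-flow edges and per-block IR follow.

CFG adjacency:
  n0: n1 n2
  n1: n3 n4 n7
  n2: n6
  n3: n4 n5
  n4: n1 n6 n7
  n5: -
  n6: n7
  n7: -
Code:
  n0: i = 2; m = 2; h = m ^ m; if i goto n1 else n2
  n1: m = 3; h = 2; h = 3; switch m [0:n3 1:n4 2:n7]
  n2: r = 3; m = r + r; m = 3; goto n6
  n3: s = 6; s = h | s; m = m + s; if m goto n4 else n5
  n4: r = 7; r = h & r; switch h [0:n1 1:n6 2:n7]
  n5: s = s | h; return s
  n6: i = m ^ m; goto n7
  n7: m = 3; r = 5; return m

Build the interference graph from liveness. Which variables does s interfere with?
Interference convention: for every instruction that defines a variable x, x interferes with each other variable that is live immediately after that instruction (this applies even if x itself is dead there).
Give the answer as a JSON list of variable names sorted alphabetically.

Answer: ["h", "m"]

Analysis:
Block summaries:
  n0: {h,i,m} / ∅
  n1: {h,m} / ∅
  n2: {m,r} / ∅
  n3: {m,s} / {h,m}
  n4: {r} / {h}
  n5: {s} / {h,s}
  n6: {i} / {m}
  n7: {m,r} / ∅

Liveness:
  live n0: ∅→∅
  live n1: ∅→{h,m}
  live n2: ∅→{m}
  live n3: {h,m}→{h,m,s}
  live n4: {h,m}→{m}
  live n5: {h,s}→∅
  live n6: {m}→∅
  live n7: ∅→∅

Interference:
  h: {i,m,r,s}
  i: {h,m}
  m: {h,i,r,s}
  r: {h,m}
  s: {h,m}

N(s) = ["h", "m"]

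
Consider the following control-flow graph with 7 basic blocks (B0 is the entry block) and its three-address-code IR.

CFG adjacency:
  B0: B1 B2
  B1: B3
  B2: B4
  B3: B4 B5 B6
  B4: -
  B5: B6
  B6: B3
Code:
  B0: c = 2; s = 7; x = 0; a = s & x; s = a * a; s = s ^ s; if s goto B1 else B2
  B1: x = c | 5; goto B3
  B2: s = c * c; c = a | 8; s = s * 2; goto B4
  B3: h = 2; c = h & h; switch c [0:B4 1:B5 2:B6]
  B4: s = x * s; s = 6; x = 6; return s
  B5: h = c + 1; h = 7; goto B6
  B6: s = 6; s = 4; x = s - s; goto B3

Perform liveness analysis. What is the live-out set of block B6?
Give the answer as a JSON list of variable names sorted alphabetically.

Block summaries:
  B0 def {a,c,s,x} use ∅
  B1 def {x} use {c}
  B2 def {c,s} use {a,c}
  B3 def {c,h} use ∅
  B4 def {s,x} use {s,x}
  B5 def {h} use {c}
  B6 def {s,x} use ∅

Backward fixpoint:
  B0 li=∅ lo={a,c,s,x}
  B1 li={c,s} lo={s,x}
  B2 li={a,c,x} lo={s,x}
  B3 li={s,x} lo={c,s,x}
  B4 li={s,x} lo=∅
  B5 li={c} lo=∅
  B6 li=∅ lo={s,x}

live-out(B6) = ["s", "x"]

Answer: ["s", "x"]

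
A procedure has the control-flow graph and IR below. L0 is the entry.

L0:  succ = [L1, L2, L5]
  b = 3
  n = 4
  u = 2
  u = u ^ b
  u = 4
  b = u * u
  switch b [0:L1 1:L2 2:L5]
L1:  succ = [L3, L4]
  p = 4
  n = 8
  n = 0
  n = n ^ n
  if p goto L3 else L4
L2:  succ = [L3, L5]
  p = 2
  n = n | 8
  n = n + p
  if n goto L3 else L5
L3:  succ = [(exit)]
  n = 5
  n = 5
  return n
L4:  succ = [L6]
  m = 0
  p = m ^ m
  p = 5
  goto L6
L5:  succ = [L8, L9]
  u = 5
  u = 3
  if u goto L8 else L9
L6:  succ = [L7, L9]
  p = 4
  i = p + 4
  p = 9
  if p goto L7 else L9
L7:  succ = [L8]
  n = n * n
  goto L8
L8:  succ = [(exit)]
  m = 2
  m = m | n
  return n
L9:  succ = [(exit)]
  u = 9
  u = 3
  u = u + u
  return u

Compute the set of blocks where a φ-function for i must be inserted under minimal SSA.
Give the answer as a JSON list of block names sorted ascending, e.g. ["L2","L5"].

idom tree: L1←L0 L2←L0 L3←L0 L4←L1 L5←L0 L6←L4 L7←L6 L8←L0 L9←L0
Join-block Dom:
  L3: preds {L1,L2}: {L0,L1} ∩ {L0,L2} = {L0}; idom=L0
  L5: preds {L0,L2}: {L0} ∩ {L0,L2} = {L0}; idom=L0
  L8: preds {L5,L7}: {L0,L5} ∩ {L0,L1,L4,L6,L7} = {L0}; idom=L0
  L9: preds {L5,L6}: {L0,L5} ∩ {L0,L1,L4,L6} = {L0}; idom=L0

DF walk-up:
  L3←L1: walk L1 to L0
  L3←L2: walk L2 to L0
  L5←L0: walk · to L0
  L5←L2: walk L2 to L0
  L8←L5: walk L5 to L0
  L8←L7: walk L7→L6→L4→L1 to L0
  L9←L5: walk L5 to L0
  L9←L6: walk L6→L4→L1 to L0
  L0 → ∅
  L1 → {L3,L8,L9}
  L2 → {L3,L5}
  L3 → ∅
  L4 → {L8,L9}
  L5 → {L8,L9}
  L6 → {L8,L9}
  L7 → {L8}
  L8 → ∅
  L9 → ∅

φ for i: defs {L6}
  DF⁺ = {L8,L9}

Answer: ["L8", "L9"]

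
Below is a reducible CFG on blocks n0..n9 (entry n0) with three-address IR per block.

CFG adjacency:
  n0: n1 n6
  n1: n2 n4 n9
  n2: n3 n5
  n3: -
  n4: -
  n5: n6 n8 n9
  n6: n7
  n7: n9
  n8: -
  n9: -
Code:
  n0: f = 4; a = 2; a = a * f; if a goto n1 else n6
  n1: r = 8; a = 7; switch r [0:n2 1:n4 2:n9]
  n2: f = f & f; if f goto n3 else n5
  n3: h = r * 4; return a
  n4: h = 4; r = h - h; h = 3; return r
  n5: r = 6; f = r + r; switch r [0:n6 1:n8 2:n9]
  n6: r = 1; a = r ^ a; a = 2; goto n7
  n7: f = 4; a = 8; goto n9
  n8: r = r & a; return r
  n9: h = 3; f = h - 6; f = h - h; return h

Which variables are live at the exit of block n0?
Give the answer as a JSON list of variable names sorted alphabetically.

Answer: ["a", "f"]

Derivation:
Per-block:
  n0: {a,f} / ∅
  n1: {a,r} / ∅
  n2: {f} / {f}
  n3: {h} / {a,r}
  n4: {h,r} / ∅
  n5: {f,r} / ∅
  n6: {a,r} / {a}
  n7: {a,f} / ∅
  n8: {r} / {a,r}
  n9: {f,h} / ∅

Backward fixpoint:
  n0 li=∅ lo={a,f}
  n1 li={f} lo={a,f,r}
  n2 li={a,f,r} lo={a,r}
  n3 li={a,r} lo=∅
  n4 li=∅ lo=∅
  n5 li={a} lo={a,r}
  n6 li={a} lo=∅
  n7 li=∅ lo=∅
  n8 li={a,r} lo=∅
  n9 li=∅ lo=∅

live-out(n0) = ["a", "f"]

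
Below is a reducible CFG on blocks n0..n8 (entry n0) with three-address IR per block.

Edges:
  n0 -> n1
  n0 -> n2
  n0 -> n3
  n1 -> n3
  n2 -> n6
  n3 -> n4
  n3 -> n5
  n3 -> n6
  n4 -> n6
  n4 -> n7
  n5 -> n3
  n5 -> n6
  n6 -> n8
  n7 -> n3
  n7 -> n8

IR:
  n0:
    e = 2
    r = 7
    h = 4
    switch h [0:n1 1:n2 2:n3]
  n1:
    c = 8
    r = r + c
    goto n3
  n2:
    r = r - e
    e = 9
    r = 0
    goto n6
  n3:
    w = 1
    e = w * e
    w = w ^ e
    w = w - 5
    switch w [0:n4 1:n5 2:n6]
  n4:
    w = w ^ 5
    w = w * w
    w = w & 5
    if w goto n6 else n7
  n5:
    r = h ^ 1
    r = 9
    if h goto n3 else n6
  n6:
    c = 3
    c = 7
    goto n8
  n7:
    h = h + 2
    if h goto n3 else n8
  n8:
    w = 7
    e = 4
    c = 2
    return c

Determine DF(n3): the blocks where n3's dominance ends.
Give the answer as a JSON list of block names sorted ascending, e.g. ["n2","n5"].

idom tree: n1←n0 n2←n0 n3←n0 n4←n3 n5←n3 n6←n0 n7←n4 n8←n0
Dom at joins:
  n3: preds {n0,n1,n5,n7}: {n0} ∩ {n0,n1} ∩ {n0,n3,n5} ∩ {n0,n3,n4,n7} = {n0}; idom=n0
  n6: preds {n2,n3,n4,n5}: {n0,n2} ∩ {n0,n3} ∩ {n0,n3,n4} ∩ {n0,n3,n5} = {n0}; idom=n0
  n8: preds {n6,n7}: {n0,n6} ∩ {n0,n3,n4,n7} = {n0}; idom=n0

DF walk-up:
  n3←n0: walk · to n0
  n3←n1: walk n1 to n0
  n3←n5: walk n5→n3 to n0
  n3←n7: walk n7→n4→n3 to n0
  n6←n2: walk n2 to n0
  n6←n3: walk n3 to n0
  n6←n4: walk n4→n3 to n0
  n6←n5: walk n5→n3 to n0
  n8←n6: walk n6 to n0
  n8←n7: walk n7→n4→n3 to n0
  n0: DF=∅
  n1: DF={n3}
  n2: DF={n6}
  n3: DF={n3,n6,n8}
  n4: DF={n3,n6,n8}
  n5: DF={n3,n6}
  n6: DF={n8}
  n7: DF={n3,n8}
  n8: DF=∅

DF(n3) = ["n3", "n6", "n8"]

Answer: ["n3", "n6", "n8"]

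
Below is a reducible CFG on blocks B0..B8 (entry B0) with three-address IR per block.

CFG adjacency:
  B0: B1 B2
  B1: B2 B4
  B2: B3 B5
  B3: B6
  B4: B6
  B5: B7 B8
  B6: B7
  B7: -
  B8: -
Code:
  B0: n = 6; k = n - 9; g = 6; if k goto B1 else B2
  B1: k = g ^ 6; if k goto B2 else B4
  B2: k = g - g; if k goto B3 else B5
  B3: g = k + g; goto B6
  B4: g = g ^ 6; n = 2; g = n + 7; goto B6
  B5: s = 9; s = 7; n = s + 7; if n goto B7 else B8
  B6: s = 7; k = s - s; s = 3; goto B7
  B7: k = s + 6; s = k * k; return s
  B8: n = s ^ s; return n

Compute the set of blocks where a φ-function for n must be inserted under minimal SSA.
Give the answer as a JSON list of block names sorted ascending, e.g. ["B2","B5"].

idom tree: B1←B0 B2←B0 B3←B2 B4←B1 B5←B2 B6←B0 B7←B0 B8←B5
Join-block Dom:
  B2: preds {B0,B1}: {B0} ∩ {B0,B1} = {B0}; idom=B0
  B6: preds {B3,B4}: {B0,B2,B3} ∩ {B0,B1,B4} = {B0}; idom=B0
  B7: preds {B5,B6}: {B0,B2,B5} ∩ {B0,B6} = {B0}; idom=B0

DF walk-up:
  B2←B0: walk · to B0
  B2←B1: walk B1 to B0
  B6←B3: walk B3→B2 to B0
  B6←B4: walk B4→B1 to B0
  B7←B5: walk B5→B2 to B0
  B7←B6: walk B6 to B0
  B0: DF=∅
  B1: DF={B2,B6}
  B2: DF={B6,B7}
  B3: DF={B6}
  B4: DF={B6}
  B5: DF={B7}
  B6: DF={B7}
  B7: DF=∅
  B8: DF=∅

φ for n: defs {B0,B4,B5,B8}
  DF⁺ = {B6,B7}

Answer: ["B6", "B7"]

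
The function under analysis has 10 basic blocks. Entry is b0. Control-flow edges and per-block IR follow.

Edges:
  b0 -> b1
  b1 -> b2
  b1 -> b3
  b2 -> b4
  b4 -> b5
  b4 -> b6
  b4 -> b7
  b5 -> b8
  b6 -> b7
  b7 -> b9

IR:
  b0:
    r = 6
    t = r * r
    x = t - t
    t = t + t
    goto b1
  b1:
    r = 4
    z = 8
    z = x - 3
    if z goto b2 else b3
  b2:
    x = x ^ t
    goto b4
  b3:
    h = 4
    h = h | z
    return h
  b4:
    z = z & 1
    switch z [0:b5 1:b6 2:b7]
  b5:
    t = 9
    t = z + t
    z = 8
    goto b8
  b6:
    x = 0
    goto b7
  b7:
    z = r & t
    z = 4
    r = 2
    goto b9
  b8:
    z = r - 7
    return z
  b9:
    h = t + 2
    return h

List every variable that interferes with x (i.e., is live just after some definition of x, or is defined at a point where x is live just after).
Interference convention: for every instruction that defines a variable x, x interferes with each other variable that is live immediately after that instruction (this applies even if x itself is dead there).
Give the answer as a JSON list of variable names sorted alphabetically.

Per-block:
  b0: {r,t,x} / ∅
  b1: {r,z} / {x}
  b2: {x} / {t,x}
  b3: {h} / {z}
  b4: {z} / {z}
  b5: {t,z} / {z}
  b6: {x} / ∅
  b7: {r,z} / {r,t}
  b8: {z} / {r}
  b9: {h} / {t}

Liveness:
  b0 li=∅ lo={t,x}
  b1 li={t,x} lo={r,t,x,z}
  b2 li={r,t,x,z} lo={r,t,z}
  b3 li={z} lo=∅
  b4 li={r,t,z} lo={r,t,z}
  b5 li={r,z} lo={r}
  b6 li={r,t} lo={r,t}
  b7 li={r,t} lo={t}
  b8 li={r} lo=∅
  b9 li={t} lo=∅

Conflict graph:
  h: {z}
  r: {t,x,z}
  t: {r,x,z}
  x: {r,t,z}
  z: {h,r,t,x}

N(x) = ["r", "t", "z"]

Answer: ["r", "t", "z"]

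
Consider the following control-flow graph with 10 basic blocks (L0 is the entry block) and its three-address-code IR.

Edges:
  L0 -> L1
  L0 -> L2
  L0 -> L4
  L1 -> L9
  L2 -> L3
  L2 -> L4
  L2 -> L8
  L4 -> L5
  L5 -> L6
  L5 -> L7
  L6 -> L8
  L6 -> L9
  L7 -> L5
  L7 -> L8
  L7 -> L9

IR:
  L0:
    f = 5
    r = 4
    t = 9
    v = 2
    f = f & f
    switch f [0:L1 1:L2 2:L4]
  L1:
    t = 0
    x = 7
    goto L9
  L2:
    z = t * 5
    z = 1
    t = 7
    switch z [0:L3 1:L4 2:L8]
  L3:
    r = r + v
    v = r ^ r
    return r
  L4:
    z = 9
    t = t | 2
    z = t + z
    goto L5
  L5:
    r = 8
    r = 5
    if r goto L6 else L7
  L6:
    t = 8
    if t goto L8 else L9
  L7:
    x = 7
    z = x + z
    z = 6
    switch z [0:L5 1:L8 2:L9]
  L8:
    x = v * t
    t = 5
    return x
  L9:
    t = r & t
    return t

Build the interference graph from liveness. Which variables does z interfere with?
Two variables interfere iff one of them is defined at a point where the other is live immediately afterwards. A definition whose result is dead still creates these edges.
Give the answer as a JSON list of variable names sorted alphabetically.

Answer: ["r", "t", "v", "x"]

Working:
def/use:
  L0: def={f,r,t,v} ue=∅
  L1: def={t,x} ue=∅
  L2: def={t,z} ue={t}
  L3: def={r,v} ue={r,v}
  L4: def={t,z} ue={t}
  L5: def={r} ue=∅
  L6: def={t} ue=∅
  L7: def={x,z} ue={z}
  L8: def={t,x} ue={t,v}
  L9: def={t} ue={r,t}

Liveness:
  L0 li=∅ lo={r,t,v}
  L1 li={r} lo={r,t}
  L2 li={r,t,v} lo={r,t,v}
  L3 li={r,v} lo=∅
  L4 li={t,v} lo={t,v,z}
  L5 li={t,v,z} lo={r,t,v,z}
  L6 li={r,v} lo={r,t,v}
  L7 li={r,t,v,z} lo={r,t,v,z}
  L8 li={t,v} lo=∅
  L9 li={r,t} lo=∅

Interference:
  f↔{r,t,v}
  r↔{f,t,v,x,z}
  t↔{f,r,v,x,z}
  v↔{f,r,t,x,z}
  x↔{r,t,v,z}
  z↔{r,t,v,x}

N(z) = ["r", "t", "v", "x"]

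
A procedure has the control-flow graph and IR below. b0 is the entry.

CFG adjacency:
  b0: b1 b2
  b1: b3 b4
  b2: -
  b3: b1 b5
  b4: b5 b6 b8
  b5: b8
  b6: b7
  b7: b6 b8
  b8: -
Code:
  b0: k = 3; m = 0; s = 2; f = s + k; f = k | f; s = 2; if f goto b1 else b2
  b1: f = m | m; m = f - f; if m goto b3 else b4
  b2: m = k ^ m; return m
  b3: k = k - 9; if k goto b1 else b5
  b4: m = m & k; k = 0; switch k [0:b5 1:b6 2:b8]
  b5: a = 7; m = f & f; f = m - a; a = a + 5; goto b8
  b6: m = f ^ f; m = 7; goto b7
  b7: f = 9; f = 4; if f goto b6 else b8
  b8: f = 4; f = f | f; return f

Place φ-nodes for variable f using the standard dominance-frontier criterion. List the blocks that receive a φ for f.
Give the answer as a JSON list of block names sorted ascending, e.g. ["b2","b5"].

Answer: ["b1", "b6", "b8"]

Derivation:
idom tree: b1←b0 b2←b0 b3←b1 b4←b1 b5←b1 b6←b4 b7←b6 b8←b1
Dom∩ at merges:
  b1: preds {b0,b3}: {b0} ∩ {b0,b1,b3} = {b0}; idom=b0
  b5: preds {b3,b4}: {b0,b1,b3} ∩ {b0,b1,b4} = {b0,b1}; idom=b1
  b6: preds {b4,b7}: {b0,b1,b4} ∩ {b0,b1,b4,b6,b7} = {b0,b1,b4}; idom=b4
  b8: preds {b4,b5,b7}: {b0,b1,b4} ∩ {b0,b1,b5} ∩ {b0,b1,b4,b6,b7} = {b0,b1}; idom=b1

Frontier:
  b1←b0: walk · to b0
  b1←b3: walk b3→b1 to b0
  b5←b3: walk b3 to b1
  b5←b4: walk b4 to b1
  b6←b4: walk · to b4
  b6←b7: walk b7→b6 to b4
  b8←b4: walk b4 to b1
  b8←b5: walk b5 to b1
  b8←b7: walk b7→b6→b4 to b1
  DF(b0)=∅
  DF(b1)={b1}
  DF(b2)=∅
  DF(b3)={b1,b5}
  DF(b4)={b5,b8}
  DF(b5)={b8}
  DF(b6)={b6,b8}
  DF(b7)={b6,b8}
  DF(b8)=∅

φ for f: defs {b0,b1,b5,b7,b8}
  DF⁺ = {b1,b6,b8}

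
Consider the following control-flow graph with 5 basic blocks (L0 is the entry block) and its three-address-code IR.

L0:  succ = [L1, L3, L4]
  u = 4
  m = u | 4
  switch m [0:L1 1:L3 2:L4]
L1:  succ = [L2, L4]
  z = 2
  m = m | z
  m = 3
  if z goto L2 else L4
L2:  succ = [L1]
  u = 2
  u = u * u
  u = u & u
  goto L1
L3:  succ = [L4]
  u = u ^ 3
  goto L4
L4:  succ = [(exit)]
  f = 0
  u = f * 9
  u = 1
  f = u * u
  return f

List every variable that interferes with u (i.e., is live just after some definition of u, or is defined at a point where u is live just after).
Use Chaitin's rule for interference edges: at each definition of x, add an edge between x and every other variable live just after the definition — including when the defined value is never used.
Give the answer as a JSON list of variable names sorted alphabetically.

Answer: ["m"]

Working:
def/use:
  L0: def={m,u} ue=∅
  L1: def={m,z} ue={m}
  L2: def={u} ue=∅
  L3: def={u} ue={u}
  L4: def={f,u} ue=∅

Liveness:
  live L0: ∅→{m,u}
  live L1: {m}→{m}
  live L2: {m}→{m}
  live L3: {u}→∅
  live L4: ∅→∅

Interfere edges:
  f: ∅
  m: {u,z}
  u: {m}
  z: {m}

N(u) = ["m"]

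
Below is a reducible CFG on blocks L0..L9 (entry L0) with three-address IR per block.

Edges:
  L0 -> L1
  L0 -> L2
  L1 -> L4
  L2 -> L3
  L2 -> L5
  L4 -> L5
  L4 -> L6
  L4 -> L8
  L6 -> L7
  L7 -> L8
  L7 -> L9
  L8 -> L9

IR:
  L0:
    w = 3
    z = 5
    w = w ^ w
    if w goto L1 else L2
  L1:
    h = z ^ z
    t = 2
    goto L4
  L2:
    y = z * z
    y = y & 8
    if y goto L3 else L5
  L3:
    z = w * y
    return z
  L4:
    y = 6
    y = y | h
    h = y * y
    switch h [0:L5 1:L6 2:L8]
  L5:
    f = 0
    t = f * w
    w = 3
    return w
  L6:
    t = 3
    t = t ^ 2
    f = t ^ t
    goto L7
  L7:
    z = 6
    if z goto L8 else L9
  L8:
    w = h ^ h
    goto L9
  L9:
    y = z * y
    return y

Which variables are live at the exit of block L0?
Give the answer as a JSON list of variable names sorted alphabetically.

Per-block:
  L0: def={w,z} ue=∅
  L1: def={h,t} ue={z}
  L2: def={y} ue={z}
  L3: def={z} ue={w,y}
  L4: def={h,y} ue={h}
  L5: def={f,t,w} ue={w}
  L6: def={f,t} ue=∅
  L7: def={z} ue=∅
  L8: def={w} ue={h}
  L9: def={y} ue={y,z}

Liveness:
  live L0: ∅→{w,z}
  live L1: {w,z}→{h,w,z}
  live L2: {w,z}→{w,y}
  live L3: {w,y}→∅
  live L4: {h,w,z}→{h,w,y,z}
  live L5: {w}→∅
  live L6: {h,y}→{h,y}
  live L7: {h,y}→{h,y,z}
  live L8: {h,y,z}→{y,z}
  live L9: {y,z}→∅

live-out(L0) = ["w", "z"]

Answer: ["w", "z"]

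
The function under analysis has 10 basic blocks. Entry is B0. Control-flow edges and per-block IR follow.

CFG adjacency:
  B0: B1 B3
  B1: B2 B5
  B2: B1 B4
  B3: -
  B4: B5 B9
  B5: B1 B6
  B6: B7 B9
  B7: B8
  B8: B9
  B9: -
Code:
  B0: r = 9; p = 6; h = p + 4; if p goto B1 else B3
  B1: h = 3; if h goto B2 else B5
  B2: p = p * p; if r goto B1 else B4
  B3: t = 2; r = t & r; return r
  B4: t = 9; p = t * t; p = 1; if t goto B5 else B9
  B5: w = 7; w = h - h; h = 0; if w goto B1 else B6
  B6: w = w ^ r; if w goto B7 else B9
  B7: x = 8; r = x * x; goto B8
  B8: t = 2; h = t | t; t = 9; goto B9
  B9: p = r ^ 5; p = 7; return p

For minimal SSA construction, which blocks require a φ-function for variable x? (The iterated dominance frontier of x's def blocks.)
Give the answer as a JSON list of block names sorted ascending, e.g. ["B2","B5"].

idom tree: B1←B0 B2←B1 B3←B0 B4←B2 B5←B1 B6←B5 B7←B6 B8←B7 B9←B1
Dom at joins:
  B1: preds {B0,B2,B5}: {B0} ∩ {B0,B1,B2} ∩ {B0,B1,B5} = {B0}; idom=B0
  B5: preds {B1,B4}: {B0,B1} ∩ {B0,B1,B2,B4} = {B0,B1}; idom=B1
  B9: preds {B4,B6,B8}: {B0,B1,B2,B4} ∩ {B0,B1,B5,B6} ∩ {B0,B1,B5,B6,B7,B8} = {B0,B1}; idom=B1

DF walk-up:
  join B1 pred B0: · stop@B0
  join B1 pred B2: B2→B1 stop@B0
  join B1 pred B5: B5→B1 stop@B0
  join B5 pred B1: · stop@B1
  join B5 pred B4: B4→B2 stop@B1
  join B9 pred B4: B4→B2 stop@B1
  join B9 pred B6: B6→B5 stop@B1
  join B9 pred B8: B8→B7→B6→B5 stop@B1
  B0 → ∅
  B1 → {B1}
  B2 → {B1,B5,B9}
  B3 → ∅
  B4 → {B5,B9}
  B5 → {B1,B9}
  B6 → {B9}
  B7 → {B9}
  B8 → {B9}
  B9 → ∅

φ for x: defs {B7}
  DF⁺ = {B9}

Answer: ["B9"]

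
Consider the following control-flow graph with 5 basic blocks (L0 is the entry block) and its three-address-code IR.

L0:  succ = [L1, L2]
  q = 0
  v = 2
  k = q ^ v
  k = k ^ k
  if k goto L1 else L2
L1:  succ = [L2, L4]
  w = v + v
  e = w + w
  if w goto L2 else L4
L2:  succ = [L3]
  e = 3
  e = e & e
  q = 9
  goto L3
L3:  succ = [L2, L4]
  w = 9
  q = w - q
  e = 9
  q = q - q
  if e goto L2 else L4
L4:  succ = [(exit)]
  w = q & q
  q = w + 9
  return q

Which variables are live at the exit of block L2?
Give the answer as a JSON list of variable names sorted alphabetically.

Answer: ["q"]

Analysis:
def/use:
  L0: {k,q,v} / ∅
  L1: {e,w} / {v}
  L2: {e,q} / ∅
  L3: {e,q,w} / {q}
  L4: {q,w} / {q}

Liveness:
  L0 li=∅ lo={q,v}
  L1 li={q,v} lo={q}
  L2 li=∅ lo={q}
  L3 li={q} lo={q}
  L4 li={q} lo=∅

live-out(L2) = ["q"]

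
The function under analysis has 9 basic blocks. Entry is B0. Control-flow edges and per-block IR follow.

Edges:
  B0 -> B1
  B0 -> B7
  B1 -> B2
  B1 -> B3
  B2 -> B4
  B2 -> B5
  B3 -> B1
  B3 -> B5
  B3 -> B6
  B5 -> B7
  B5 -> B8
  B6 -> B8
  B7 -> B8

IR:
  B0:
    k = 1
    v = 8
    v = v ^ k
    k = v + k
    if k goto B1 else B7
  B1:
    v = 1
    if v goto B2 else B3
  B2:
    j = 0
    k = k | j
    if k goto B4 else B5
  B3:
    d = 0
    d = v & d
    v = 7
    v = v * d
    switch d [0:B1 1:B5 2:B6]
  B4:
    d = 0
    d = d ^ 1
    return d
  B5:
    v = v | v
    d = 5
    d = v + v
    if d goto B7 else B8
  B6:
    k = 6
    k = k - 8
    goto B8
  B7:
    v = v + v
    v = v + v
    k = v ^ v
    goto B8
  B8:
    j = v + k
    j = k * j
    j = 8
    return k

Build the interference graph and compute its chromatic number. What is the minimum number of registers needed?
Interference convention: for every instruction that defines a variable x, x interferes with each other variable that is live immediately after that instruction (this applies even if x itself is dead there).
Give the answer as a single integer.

Answer: 3

Analysis:
Per-block:
  B0: {k,v} / ∅
  B1: {v} / ∅
  B2: {j,k} / {k}
  B3: {d,v} / {v}
  B4: {d} / ∅
  B5: {d,v} / {v}
  B6: {k} / ∅
  B7: {k,v} / {v}
  B8: {j} / {k,v}

Backward fixpoint:
  B0: in=∅ out={k,v}
  B1: in={k} out={k,v}
  B2: in={k,v} out={k,v}
  B3: in={k,v} out={k,v}
  B4: in=∅ out=∅
  B5: in={k,v} out={k,v}
  B6: in={v} out={k,v}
  B7: in={v} out={k,v}
  B8: in={k,v} out=∅

Conflict graph:
  d: {k,v}
  j: {k,v}
  k: {d,j,v}
  v: {d,j,k}

Colouring:
  lower bound: {d,k,v} mutually conflict ⇒ χ ≥ 3
  assign d→R2 j→R2 k→R0 v→R1 — no edge inside a register ⇒ χ ≤ 3
  χ = 3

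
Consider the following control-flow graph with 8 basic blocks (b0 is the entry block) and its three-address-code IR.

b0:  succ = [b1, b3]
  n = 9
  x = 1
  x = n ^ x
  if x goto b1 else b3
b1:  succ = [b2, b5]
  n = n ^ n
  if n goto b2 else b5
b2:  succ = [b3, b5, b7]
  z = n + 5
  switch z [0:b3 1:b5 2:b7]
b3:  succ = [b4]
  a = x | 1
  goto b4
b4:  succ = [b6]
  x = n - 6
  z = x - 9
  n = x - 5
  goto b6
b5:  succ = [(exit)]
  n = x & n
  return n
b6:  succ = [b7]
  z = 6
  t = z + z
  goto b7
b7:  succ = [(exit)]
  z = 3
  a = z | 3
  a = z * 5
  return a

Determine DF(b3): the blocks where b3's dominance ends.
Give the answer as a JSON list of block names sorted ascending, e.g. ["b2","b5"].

Answer: ["b7"]

Analysis:
idom tree: b1←b0 b2←b1 b3←b0 b4←b3 b5←b1 b6←b4 b7←b0
Join-block Dom:
  b3: preds {b0,b2}: {b0} ∩ {b0,b1,b2} = {b0}; idom=b0
  b5: preds {b1,b2}: {b0,b1} ∩ {b0,b1,b2} = {b0,b1}; idom=b1
  b7: preds {b2,b6}: {b0,b1,b2} ∩ {b0,b3,b4,b6} = {b0}; idom=b0

DF walk-up:
  join b3 pred b0: · stop@b0
  join b3 pred b2: b2→b1 stop@b0
  join b5 pred b1: · stop@b1
  join b5 pred b2: b2 stop@b1
  join b7 pred b2: b2→b1 stop@b0
  join b7 pred b6: b6→b4→b3 stop@b0
  b0: DF=∅
  b1: DF={b3,b7}
  b2: DF={b3,b5,b7}
  b3: DF={b7}
  b4: DF={b7}
  b5: DF=∅
  b6: DF={b7}
  b7: DF=∅

DF(b3) = ["b7"]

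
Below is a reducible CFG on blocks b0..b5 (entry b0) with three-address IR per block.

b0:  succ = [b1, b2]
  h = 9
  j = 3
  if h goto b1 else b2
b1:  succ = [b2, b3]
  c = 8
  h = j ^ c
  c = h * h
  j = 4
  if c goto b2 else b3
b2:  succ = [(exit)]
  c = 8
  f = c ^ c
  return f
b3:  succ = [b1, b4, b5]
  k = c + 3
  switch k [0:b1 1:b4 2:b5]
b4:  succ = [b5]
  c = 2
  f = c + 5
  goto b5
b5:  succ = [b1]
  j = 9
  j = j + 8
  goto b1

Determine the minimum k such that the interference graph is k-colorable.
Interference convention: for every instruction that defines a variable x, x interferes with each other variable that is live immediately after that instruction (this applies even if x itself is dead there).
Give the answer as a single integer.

Answer: 2

Analysis:
Block summaries:
  b0 def {h,j} use ∅
  b1 def {c,h,j} use {j}
  b2 def {c,f} use ∅
  b3 def {k} use {c}
  b4 def {c,f} use ∅
  b5 def {j} use ∅

Live sets:
  b0: in=∅ out={j}
  b1: in={j} out={c,j}
  b2: in=∅ out=∅
  b3: in={c,j} out={j}
  b4: in=∅ out=∅
  b5: in=∅ out={j}

Conflict graph:
  c — {j}
  f — ∅
  h — {j}
  j — {c,h,k}
  k — {j}

Chromatic number:
  {c,j} pairwise interfere (2-clique) ⇒ χ ≥ 2
  assign c→R1 f→R0 h→R1 j→R0 k→R1 — no edge inside a register ⇒ χ ≤ 2
  χ = 2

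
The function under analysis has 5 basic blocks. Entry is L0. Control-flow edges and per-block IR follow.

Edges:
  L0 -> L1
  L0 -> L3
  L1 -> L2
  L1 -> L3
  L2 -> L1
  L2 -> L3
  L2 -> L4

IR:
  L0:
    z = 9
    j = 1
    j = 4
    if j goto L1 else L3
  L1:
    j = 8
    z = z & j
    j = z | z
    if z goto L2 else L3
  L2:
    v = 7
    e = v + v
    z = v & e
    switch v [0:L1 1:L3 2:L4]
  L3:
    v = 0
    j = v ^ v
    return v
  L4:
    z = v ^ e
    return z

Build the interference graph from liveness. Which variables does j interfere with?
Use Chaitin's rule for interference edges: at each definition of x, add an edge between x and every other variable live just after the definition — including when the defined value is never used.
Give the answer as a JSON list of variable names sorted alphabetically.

Answer: ["v", "z"]

Working:
def/use:
  L0: def={j,z} ue=∅
  L1: def={j,z} ue={z}
  L2: def={e,v,z} ue=∅
  L3: def={j,v} ue=∅
  L4: def={z} ue={e,v}

Backward fixpoint:
  L0 li=∅ lo={z}
  L1 li={z} lo=∅
  L2 li=∅ lo={e,v,z}
  L3 li=∅ lo=∅
  L4 li={e,v} lo=∅

Interference:
  e — {v,z}
  j — {v,z}
  v — {e,j,z}
  z — {e,j,v}

N(j) = ["v", "z"]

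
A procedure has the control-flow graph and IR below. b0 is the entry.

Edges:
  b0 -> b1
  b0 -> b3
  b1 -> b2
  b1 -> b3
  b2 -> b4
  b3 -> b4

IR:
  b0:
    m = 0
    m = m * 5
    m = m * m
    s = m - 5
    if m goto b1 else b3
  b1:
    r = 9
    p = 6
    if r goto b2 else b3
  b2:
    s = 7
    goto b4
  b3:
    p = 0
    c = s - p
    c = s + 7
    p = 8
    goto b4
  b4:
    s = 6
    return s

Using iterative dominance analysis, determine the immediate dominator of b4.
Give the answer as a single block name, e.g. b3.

idom tree: b1←b0 b2←b1 b3←b0 b4←b0
Dom at joins:
  b3: preds {b0,b1}: {b0} ∩ {b0,b1} = {b0}; idom=b0
  b4: preds {b2,b3}: {b0,b1,b2} ∩ {b0,b3} = {b0}; idom=b0

idom(b4) = b0

Answer: b0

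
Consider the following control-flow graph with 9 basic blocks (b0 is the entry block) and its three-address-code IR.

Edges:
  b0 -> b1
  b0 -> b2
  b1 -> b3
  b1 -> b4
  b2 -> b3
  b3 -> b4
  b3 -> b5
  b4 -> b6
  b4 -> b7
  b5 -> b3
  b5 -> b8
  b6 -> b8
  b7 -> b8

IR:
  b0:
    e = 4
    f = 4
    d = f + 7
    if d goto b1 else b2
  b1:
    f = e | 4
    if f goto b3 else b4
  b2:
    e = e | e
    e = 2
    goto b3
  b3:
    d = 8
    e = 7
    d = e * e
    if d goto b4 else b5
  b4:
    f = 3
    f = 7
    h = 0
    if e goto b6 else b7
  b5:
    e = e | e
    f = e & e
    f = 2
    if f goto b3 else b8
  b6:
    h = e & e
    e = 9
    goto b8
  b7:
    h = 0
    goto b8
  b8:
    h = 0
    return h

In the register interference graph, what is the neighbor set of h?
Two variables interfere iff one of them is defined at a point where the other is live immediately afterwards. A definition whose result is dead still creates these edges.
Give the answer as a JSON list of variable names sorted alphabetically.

Per-block:
  b0: {d,e,f} / ∅
  b1: {f} / {e}
  b2: {e} / {e}
  b3: {d,e} / ∅
  b4: {f,h} / {e}
  b5: {e,f} / {e}
  b6: {e,h} / {e}
  b7: {h} / ∅
  b8: {h} / ∅

Live sets:
  b0: in=∅ out={e}
  b1: in={e} out={e}
  b2: in={e} out=∅
  b3: in=∅ out={e}
  b4: in={e} out={e}
  b5: in={e} out=∅
  b6: in={e} out=∅
  b7: in=∅ out=∅
  b8: in=∅ out=∅

Interfere edges:
  d↔{e}
  e↔{d,f,h}
  f↔{e}
  h↔{e}

N(h) = ["e"]

Answer: ["e"]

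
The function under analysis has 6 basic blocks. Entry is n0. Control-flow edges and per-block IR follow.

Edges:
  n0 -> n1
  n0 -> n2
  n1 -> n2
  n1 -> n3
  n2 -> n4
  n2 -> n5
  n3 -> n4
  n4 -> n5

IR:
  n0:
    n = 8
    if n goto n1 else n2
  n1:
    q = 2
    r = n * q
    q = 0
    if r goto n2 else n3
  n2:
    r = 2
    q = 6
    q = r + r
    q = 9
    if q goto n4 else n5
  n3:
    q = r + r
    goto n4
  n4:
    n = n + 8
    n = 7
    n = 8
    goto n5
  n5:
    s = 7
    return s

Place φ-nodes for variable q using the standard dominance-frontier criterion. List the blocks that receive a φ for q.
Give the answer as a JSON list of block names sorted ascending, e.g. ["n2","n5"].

Answer: ["n2", "n4", "n5"]

Working:
idom tree: n1←n0 n2←n0 n3←n1 n4←n0 n5←n0
Dom∩ at merges:
  n2: preds {n0,n1}: {n0} ∩ {n0,n1} = {n0}; idom=n0
  n4: preds {n2,n3}: {n0,n2} ∩ {n0,n1,n3} = {n0}; idom=n0
  n5: preds {n2,n4}: {n0,n2} ∩ {n0,n4} = {n0}; idom=n0

Frontier:
  n2←n0: walk · to n0
  n2←n1: walk n1 to n0
  n4←n2: walk n2 to n0
  n4←n3: walk n3→n1 to n0
  n5←n2: walk n2 to n0
  n5←n4: walk n4 to n0
  DF(n0)=∅
  DF(n1)={n2,n4}
  DF(n2)={n4,n5}
  DF(n3)={n4}
  DF(n4)={n5}
  DF(n5)=∅

φ for q: defs {n1,n2,n3}
  DF⁺ = {n2,n4,n5}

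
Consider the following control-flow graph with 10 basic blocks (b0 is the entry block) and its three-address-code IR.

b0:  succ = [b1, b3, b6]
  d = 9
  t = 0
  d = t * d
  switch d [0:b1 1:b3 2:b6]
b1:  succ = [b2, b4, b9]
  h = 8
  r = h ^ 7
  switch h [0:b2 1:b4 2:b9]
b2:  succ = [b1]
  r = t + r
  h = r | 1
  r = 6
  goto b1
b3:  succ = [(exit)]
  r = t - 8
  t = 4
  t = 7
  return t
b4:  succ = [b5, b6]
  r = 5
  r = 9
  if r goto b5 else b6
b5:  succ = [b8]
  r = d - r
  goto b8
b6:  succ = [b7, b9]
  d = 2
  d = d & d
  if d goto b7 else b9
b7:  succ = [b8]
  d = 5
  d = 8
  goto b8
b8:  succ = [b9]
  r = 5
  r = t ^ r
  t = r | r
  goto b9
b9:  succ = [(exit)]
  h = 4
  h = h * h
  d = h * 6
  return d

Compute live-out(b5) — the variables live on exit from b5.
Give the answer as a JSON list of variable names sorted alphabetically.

Block summaries:
  b0 def {d,t} use ∅
  b1 def {h,r} use ∅
  b2 def {h,r} use {r,t}
  b3 def {r,t} use {t}
  b4 def {r} use ∅
  b5 def {r} use {d,r}
  b6 def {d} use ∅
  b7 def {d} use ∅
  b8 def {r,t} use {t}
  b9 def {d,h} use ∅

Liveness:
  b0: in=∅ out={d,t}
  b1: in={d,t} out={d,r,t}
  b2: in={d,r,t} out={d,t}
  b3: in={t} out=∅
  b4: in={d,t} out={d,r,t}
  b5: in={d,r,t} out={t}
  b6: in={t} out={t}
  b7: in={t} out={t}
  b8: in={t} out=∅
  b9: in=∅ out=∅

live-out(b5) = ["t"]

Answer: ["t"]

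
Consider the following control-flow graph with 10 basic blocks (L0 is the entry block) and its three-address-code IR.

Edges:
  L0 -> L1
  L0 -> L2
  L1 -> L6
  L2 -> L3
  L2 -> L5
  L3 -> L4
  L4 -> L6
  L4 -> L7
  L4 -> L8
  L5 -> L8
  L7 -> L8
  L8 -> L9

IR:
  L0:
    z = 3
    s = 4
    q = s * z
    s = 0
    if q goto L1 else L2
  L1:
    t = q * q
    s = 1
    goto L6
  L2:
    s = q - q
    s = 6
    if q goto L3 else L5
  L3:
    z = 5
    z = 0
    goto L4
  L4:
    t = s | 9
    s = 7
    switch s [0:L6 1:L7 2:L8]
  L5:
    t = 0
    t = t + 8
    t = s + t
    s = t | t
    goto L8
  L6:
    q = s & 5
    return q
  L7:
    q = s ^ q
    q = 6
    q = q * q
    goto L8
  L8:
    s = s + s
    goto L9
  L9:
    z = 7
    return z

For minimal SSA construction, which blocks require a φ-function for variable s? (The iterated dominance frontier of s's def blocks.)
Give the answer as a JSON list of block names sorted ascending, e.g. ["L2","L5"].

idom tree: L1←L0 L2←L0 L3←L2 L4←L3 L5←L2 L6←L0 L7←L4 L8←L2 L9←L8
Dom at joins:
  L6: preds {L1,L4}: {L0,L1} ∩ {L0,L2,L3,L4} = {L0}; idom=L0
  L8: preds {L4,L5,L7}: {L0,L2,L3,L4} ∩ {L0,L2,L5} ∩ {L0,L2,L3,L4,L7} = {L0,L2}; idom=L2

DF walk-up:
  join L6 pred L1: L1 stop@L0
  join L6 pred L4: L4→L3→L2 stop@L0
  join L8 pred L4: L4→L3 stop@L2
  join L8 pred L5: L5 stop@L2
  join L8 pred L7: L7→L4→L3 stop@L2
  L0: DF=∅
  L1: DF={L6}
  L2: DF={L6}
  L3: DF={L6,L8}
  L4: DF={L6,L8}
  L5: DF={L8}
  L6: DF=∅
  L7: DF={L8}
  L8: DF=∅
  L9: DF=∅

φ for s: defs {L0,L1,L2,L4,L5,L8}
  DF⁺ = {L6,L8}

Answer: ["L6", "L8"]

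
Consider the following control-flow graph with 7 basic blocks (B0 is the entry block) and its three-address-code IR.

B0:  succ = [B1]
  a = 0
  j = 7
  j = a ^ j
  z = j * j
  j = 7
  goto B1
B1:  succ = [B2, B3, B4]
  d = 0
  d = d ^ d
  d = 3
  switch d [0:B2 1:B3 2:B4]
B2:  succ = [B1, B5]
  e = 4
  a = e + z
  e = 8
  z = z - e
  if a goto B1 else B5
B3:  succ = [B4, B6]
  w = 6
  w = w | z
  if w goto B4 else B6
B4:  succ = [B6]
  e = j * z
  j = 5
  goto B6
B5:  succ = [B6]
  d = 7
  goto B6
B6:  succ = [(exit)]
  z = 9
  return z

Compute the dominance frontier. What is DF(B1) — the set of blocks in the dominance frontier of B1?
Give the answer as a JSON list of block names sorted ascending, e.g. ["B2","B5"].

Answer: ["B1"]

Derivation:
idom tree: B1←B0 B2←B1 B3←B1 B4←B1 B5←B2 B6←B1
Join-block Dom:
  B1: preds {B0,B2}: {B0} ∩ {B0,B1,B2} = {B0}; idom=B0
  B4: preds {B1,B3}: {B0,B1} ∩ {B0,B1,B3} = {B0,B1}; idom=B1
  B6: preds {B3,B4,B5}: {B0,B1,B3} ∩ {B0,B1,B4} ∩ {B0,B1,B2,B5} = {B0,B1}; idom=B1

DF walk-up:
  B1←B0: walk · to B0
  B1←B2: walk B2→B1 to B0
  B4←B1: walk · to B1
  B4←B3: walk B3 to B1
  B6←B3: walk B3 to B1
  B6←B4: walk B4 to B1
  B6←B5: walk B5→B2 to B1
  B0 → ∅
  B1 → {B1}
  B2 → {B1,B6}
  B3 → {B4,B6}
  B4 → {B6}
  B5 → {B6}
  B6 → ∅

DF(B1) = ["B1"]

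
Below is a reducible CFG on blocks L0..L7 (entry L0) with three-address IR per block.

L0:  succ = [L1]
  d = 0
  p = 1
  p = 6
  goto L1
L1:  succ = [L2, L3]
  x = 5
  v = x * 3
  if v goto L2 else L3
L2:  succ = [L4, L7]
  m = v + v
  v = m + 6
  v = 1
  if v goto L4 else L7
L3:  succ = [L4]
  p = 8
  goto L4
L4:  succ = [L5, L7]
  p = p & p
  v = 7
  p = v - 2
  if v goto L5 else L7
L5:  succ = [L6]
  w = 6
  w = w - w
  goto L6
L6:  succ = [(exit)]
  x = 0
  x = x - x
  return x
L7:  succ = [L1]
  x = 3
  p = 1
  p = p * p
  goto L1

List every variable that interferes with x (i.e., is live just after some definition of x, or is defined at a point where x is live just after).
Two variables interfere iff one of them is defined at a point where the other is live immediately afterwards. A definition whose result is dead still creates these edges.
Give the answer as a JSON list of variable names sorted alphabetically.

Answer: ["p"]

Derivation:
Per-block:
  L0 def {d,p} use ∅
  L1 def {v,x} use ∅
  L2 def {m,v} use {v}
  L3 def {p} use ∅
  L4 def {p,v} use {p}
  L5 def {w} use ∅
  L6 def {x} use ∅
  L7 def {p,x} use ∅

Liveness:
  L0 li=∅ lo={p}
  L1 li={p} lo={p,v}
  L2 li={p,v} lo={p}
  L3 li=∅ lo={p}
  L4 li={p} lo=∅
  L5 li=∅ lo=∅
  L6 li=∅ lo=∅
  L7 li=∅ lo={p}

Conflict graph:
  d↔∅
  m↔{p}
  p↔{m,v,x}
  v↔{p}
  w↔∅
  x↔{p}

N(x) = ["p"]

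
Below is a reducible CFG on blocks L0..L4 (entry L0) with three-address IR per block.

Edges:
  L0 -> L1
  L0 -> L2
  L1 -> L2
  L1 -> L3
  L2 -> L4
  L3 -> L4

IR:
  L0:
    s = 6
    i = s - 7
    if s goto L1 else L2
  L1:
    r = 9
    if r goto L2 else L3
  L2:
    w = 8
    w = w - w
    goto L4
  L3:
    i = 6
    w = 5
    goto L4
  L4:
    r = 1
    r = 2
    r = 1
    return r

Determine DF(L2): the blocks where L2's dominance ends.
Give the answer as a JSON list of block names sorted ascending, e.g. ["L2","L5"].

Answer: ["L4"]

Analysis:
idom tree: L1←L0 L2←L0 L3←L1 L4←L0
Dom∩ at merges:
  L2: preds {L0,L1}: {L0} ∩ {L0,L1} = {L0}; idom=L0
  L4: preds {L2,L3}: {L0,L2} ∩ {L0,L1,L3} = {L0}; idom=L0

DF derivation:
  join L2 pred L0: · stop@L0
  join L2 pred L1: L1 stop@L0
  join L4 pred L2: L2 stop@L0
  join L4 pred L3: L3→L1 stop@L0
  L0 → ∅
  L1 → {L2,L4}
  L2 → {L4}
  L3 → {L4}
  L4 → ∅

DF(L2) = ["L4"]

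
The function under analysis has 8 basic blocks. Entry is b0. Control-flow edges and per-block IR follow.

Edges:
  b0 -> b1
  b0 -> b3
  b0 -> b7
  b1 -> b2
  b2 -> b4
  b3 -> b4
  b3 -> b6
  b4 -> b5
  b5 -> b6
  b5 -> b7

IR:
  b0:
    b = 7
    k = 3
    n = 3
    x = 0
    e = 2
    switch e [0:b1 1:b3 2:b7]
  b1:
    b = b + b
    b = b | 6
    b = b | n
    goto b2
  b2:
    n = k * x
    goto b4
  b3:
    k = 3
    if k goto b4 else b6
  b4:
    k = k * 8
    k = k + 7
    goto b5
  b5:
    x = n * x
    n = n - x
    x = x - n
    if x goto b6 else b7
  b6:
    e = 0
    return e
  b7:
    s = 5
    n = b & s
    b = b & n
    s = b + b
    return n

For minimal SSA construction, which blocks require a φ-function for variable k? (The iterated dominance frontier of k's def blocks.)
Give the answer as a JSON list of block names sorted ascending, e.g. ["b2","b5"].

idom tree: b1←b0 b2←b1 b3←b0 b4←b0 b5←b4 b6←b0 b7←b0
Dom∩ at merges:
  b4: preds {b2,b3}: {b0,b1,b2} ∩ {b0,b3} = {b0}; idom=b0
  b6: preds {b3,b5}: {b0,b3} ∩ {b0,b4,b5} = {b0}; idom=b0
  b7: preds {b0,b5}: {b0} ∩ {b0,b4,b5} = {b0}; idom=b0

DF derivation:
  b4←b2: walk b2→b1 to b0
  b4←b3: walk b3 to b0
  b6←b3: walk b3 to b0
  b6←b5: walk b5→b4 to b0
  b7←b0: walk · to b0
  b7←b5: walk b5→b4 to b0
  b0 → ∅
  b1 → {b4}
  b2 → {b4}
  b3 → {b4,b6}
  b4 → {b6,b7}
  b5 → {b6,b7}
  b6 → ∅
  b7 → ∅

φ for k: defs {b0,b3,b4}
  DF⁺ = {b4,b6,b7}

Answer: ["b4", "b6", "b7"]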